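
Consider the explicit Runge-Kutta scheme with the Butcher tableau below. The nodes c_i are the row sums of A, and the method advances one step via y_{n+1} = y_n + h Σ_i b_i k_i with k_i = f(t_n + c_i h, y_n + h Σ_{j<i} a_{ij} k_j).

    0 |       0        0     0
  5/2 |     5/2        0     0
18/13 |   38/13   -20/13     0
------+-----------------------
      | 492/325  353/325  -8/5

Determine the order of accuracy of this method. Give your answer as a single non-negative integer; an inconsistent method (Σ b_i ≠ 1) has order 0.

b = (492/325, 353/325, -8/5)
c = (0, 5/2, 18/13)
Ac = (0, 0, -50/13)
Σ b_i: 492/325·1 + 353/325·1 + (-8/5)·1 = 1 ✓
b·c: 353/325·5/2 + (-8/5)·18/13 = 1/2 ✓
b·c²: 353/325·25/4 + (-8/5)·324/169 = 12577/3380 ≠ 1/3 ⇒ order 2.
b·Ac: (-8/5)·(-50/13) = 80/13 ≠ 1/6

2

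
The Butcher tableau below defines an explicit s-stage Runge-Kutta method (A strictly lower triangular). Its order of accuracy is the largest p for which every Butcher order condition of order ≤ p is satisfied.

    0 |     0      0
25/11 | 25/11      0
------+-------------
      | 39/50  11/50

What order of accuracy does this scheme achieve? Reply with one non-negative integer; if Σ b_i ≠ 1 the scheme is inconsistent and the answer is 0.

2

b = (39/50, 11/50)
c = (0, 25/11)
Σ b_i: 39/50·1 + 11/50·1 = 1 ✓
b·c: 11/50·25/11 = 1/2 ✓; 2 stages ⇒ order 2.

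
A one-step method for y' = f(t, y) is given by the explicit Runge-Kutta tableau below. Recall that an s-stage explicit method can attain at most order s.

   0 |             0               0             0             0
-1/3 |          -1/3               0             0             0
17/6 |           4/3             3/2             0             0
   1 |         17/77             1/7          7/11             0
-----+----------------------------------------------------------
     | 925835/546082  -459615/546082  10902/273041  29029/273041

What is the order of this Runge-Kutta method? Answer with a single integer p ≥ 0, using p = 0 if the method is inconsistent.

b = (925835/546082, -459615/546082, 10902/273041, 29029/273041)
c = (0, -1/3, 17/6, 1)
Ac = (0, 0, -1/2, 811/462)
Σ b_i: 925835/546082·1 + (-459615/546082)·1 + 10902/273041·1 + 29029/273041·1 = 1 ✓
b·c: (-459615/546082)·(-1/3) + 10902/273041·17/6 + 29029/273041·1 = 1/2 ✓
b·c²: (-459615/546082)·1/9 + 10902/273041·289/36 + 29029/273041·1 = 1/3 ✓
b·Ac: 10902/273041·(-1/2) + 29029/273041·811/462 = 1/6 ✓
b·c³: (-459615/546082)·(-1/27) + 10902/273041·4913/216 + 29029/273041·1 = 3426125/3276492 ≠ 1/4 ⇒ order 3.
b·(c∘Ac): 10902/273041·(-17/12) + 29029/273041·811/462 = 106540/819123 ≠ 1/8
b·Ac²: 10902/273041·1/6 + 29029/273041·4735/924 = 1806899/3276492 ≠ 1/12
b·A²c: 29029/273041·(-7/22) = -18473/546082 ≠ 1/24

3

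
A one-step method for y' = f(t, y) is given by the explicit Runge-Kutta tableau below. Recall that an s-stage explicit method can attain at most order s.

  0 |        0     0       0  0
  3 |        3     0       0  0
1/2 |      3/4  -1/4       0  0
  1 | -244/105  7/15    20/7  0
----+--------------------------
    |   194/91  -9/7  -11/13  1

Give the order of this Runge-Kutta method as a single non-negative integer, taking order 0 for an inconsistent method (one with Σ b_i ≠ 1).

b = (194/91, -9/7, -11/13, 1)
c = (0, 3, 1/2, 1)
Ac = (0, 0, -3/4, 99/35)
Σ b_i: 194/91·1 + (-9/7)·1 + (-11/13)·1 + 1·1 = 1 ✓
b·c: (-9/7)·3 + (-11/13)·1/2 + 1·1 = -597/182 ≠ 1/2 ⇒ order 1.

1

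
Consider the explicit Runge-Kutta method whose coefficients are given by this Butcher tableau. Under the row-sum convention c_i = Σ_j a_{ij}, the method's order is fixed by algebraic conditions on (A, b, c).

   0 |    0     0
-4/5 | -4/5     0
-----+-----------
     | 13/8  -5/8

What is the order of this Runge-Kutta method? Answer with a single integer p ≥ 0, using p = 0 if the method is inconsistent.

2

b = (13/8, -5/8)
c = (0, -4/5)
Σ b_i: 13/8·1 + (-5/8)·1 = 1 ✓
b·c: (-5/8)·(-4/5) = 1/2 ✓; 2 stages ⇒ order 2.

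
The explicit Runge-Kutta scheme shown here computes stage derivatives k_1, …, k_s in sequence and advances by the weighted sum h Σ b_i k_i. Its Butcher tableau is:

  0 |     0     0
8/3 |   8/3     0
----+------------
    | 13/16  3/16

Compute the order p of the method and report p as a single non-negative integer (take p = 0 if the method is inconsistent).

b = (13/16, 3/16)
c = (0, 8/3)
Σ b_i: 13/16·1 + 3/16·1 = 1 ✓
b·c: 3/16·8/3 = 1/2 ✓; 2 stages ⇒ order 2.

2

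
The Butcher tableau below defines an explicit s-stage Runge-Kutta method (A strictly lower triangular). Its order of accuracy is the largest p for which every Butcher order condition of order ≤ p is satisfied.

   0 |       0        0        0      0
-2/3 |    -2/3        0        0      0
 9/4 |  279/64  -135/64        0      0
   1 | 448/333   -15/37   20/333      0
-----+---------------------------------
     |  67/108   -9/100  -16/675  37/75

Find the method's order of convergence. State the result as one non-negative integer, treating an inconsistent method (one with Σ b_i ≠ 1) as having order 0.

4

b = (67/108, -9/100, -16/675, 37/75)
c = (0, -2/3, 9/4, 1)
Ac = (0, 0, 45/32, 15/37)
Σ b_i: 67/108·1 + (-9/100)·1 + (-16/675)·1 + 37/75·1 = 1 ✓
b·c: (-9/100)·(-2/3) + (-16/675)·9/4 + 37/75·1 = 1/2 ✓
b·c²: (-9/100)·4/9 + (-16/675)·81/16 + 37/75·1 = 1/3 ✓
b·Ac: (-16/675)·45/32 + 37/75·15/37 = 1/6 ✓
b·c³: (-9/100)·(-8/27) + (-16/675)·729/64 + 37/75·1 = 1/4 ✓
b·(c∘Ac): (-16/675)·405/128 + 37/75·15/37 = 1/8 ✓
b·Ac²: (-16/675)·(-15/16) + 37/75·55/444 = 1/12 ✓
b·A²c: 37/75·25/296 = 1/24 ✓; 4 stages ⇒ order 4.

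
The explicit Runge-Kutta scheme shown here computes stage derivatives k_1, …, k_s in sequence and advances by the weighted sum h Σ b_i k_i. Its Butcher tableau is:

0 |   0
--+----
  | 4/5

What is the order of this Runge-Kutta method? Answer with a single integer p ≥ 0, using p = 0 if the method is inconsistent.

b = (4/5)
c = (0)
Σ b_i: 4/5·1 = 4/5 ≠ 1 ⇒ order 0.

0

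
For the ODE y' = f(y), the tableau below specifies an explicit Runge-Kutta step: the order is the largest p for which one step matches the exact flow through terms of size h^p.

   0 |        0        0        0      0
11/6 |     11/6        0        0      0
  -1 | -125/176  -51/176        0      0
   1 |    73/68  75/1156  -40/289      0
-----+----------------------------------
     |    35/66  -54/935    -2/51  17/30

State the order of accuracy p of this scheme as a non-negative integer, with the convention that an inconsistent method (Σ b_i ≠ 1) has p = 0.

b = (35/66, -54/935, -2/51, 17/30)
c = (0, 11/6, -1, 1)
Ac = (0, 0, -17/32, 35/136)
Σ b_i: 35/66·1 + (-54/935)·1 + (-2/51)·1 + 17/30·1 = 1 ✓
b·c: (-54/935)·11/6 + (-2/51)·(-1) + 17/30·1 = 1/2 ✓
b·c²: (-54/935)·121/36 + (-2/51)·1 + 17/30·1 = 1/3 ✓
b·Ac: (-2/51)·(-17/32) + 17/30·35/136 = 1/6 ✓
b·c³: (-54/935)·1331/216 + (-2/51)·(-1) + 17/30·1 = 1/4 ✓
b·(c∘Ac): (-2/51)·17/32 + 17/30·35/136 = 1/8 ✓
b·Ac²: (-2/51)·(-187/192) + 17/30·65/816 = 1/12 ✓
b·A²c: 17/30·5/68 = 1/24 ✓; 4 stages ⇒ order 4.

4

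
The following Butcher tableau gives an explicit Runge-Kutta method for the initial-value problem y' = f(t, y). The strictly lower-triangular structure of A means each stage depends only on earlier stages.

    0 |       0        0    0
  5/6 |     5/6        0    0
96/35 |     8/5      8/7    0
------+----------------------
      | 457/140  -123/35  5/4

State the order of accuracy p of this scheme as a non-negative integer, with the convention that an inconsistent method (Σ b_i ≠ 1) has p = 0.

b = (457/140, -123/35, 5/4)
c = (0, 5/6, 96/35)
Ac = (0, 0, 20/21)
Σ b_i: 457/140·1 + (-123/35)·1 + 5/4·1 = 1 ✓
b·c: (-123/35)·5/6 + 5/4·96/35 = 1/2 ✓
b·c²: (-123/35)·25/36 + 5/4·9216/1225 = 20473/2940 ≠ 1/3 ⇒ order 2.
b·Ac: 5/4·20/21 = 25/21 ≠ 1/6

2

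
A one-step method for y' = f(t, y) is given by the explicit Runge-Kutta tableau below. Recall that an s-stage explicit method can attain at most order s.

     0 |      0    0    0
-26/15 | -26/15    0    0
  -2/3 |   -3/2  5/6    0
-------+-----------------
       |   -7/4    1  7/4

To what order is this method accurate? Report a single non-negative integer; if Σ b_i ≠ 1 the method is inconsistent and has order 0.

1

b = (-7/4, 1, 7/4)
c = (0, -26/15, -2/3)
Ac = (0, 0, -13/9)
Σ b_i: (-7/4)·1 + 1·1 + 7/4·1 = 1 ✓
b·c: 1·(-26/15) + 7/4·(-2/3) = -29/10 ≠ 1/2 ⇒ order 1.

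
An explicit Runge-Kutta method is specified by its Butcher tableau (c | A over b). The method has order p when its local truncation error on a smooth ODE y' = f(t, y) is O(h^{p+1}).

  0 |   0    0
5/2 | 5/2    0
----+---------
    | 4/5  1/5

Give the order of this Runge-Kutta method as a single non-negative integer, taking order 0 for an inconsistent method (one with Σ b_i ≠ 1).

2

b = (4/5, 1/5)
c = (0, 5/2)
Σ b_i: 4/5·1 + 1/5·1 = 1 ✓
b·c: 1/5·5/2 = 1/2 ✓; 2 stages ⇒ order 2.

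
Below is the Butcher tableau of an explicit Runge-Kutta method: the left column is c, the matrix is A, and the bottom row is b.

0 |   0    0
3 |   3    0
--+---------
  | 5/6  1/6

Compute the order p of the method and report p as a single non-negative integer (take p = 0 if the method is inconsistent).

2

b = (5/6, 1/6)
c = (0, 3)
Σ b_i: 5/6·1 + 1/6·1 = 1 ✓
b·c: 1/6·3 = 1/2 ✓; 2 stages ⇒ order 2.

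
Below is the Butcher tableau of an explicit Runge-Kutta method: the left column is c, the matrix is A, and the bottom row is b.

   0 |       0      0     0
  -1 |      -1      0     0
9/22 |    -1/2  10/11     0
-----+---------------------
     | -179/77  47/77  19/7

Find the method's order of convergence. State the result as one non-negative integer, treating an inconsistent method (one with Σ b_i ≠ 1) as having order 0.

b = (-179/77, 47/77, 19/7)
c = (0, -1, 9/22)
Ac = (0, 0, -10/11)
Σ b_i: (-179/77)·1 + 47/77·1 + 19/7·1 = 1 ✓
b·c: 47/77·(-1) + 19/7·9/22 = 1/2 ✓
b·c²: 47/77·1 + 19/7·81/484 = 3607/3388 ≠ 1/3 ⇒ order 2.
b·Ac: 19/7·(-10/11) = -190/77 ≠ 1/6

2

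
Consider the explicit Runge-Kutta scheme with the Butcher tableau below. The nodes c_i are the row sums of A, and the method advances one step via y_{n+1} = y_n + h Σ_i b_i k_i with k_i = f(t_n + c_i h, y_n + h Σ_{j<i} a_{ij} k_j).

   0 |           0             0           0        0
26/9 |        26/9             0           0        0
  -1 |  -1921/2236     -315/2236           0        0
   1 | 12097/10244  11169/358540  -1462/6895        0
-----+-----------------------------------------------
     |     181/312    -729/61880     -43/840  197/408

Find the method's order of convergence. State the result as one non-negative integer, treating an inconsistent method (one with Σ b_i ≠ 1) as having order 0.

4

b = (181/312, -729/61880, -43/840, 197/408)
c = (0, 26/9, -1, 1)
Ac = (0, 0, -35/86, 119/394)
Σ b_i: 181/312·1 + (-729/61880)·1 + (-43/840)·1 + 197/408·1 = 1 ✓
b·c: (-729/61880)·26/9 + (-43/840)·(-1) + 197/408·1 = 1/2 ✓
b·c²: (-729/61880)·676/81 + (-43/840)·1 + 197/408·1 = 1/3 ✓
b·Ac: (-43/840)·(-35/86) + 197/408·119/394 = 1/6 ✓
b·c³: (-729/61880)·17576/729 + (-43/840)·(-1) + 197/408·1 = 1/4 ✓
b·(c∘Ac): (-43/840)·35/86 + 197/408·119/394 = 1/8 ✓
b·Ac²: (-43/840)·(-455/387) + 197/408·85/1773 = 1/12 ✓
b·A²c: 197/408·17/197 = 1/24 ✓; 4 stages ⇒ order 4.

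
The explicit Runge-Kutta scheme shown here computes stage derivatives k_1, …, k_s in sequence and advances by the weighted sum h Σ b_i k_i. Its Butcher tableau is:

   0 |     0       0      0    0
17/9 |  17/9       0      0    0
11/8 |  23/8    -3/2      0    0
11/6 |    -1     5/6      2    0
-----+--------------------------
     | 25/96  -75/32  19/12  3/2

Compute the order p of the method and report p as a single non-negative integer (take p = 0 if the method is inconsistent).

2

b = (25/96, -75/32, 19/12, 3/2)
c = (0, 17/9, 11/8, 11/6)
Ac = (0, 0, -17/6, 467/108)
Σ b_i: 25/96·1 + (-75/32)·1 + 19/12·1 + 3/2·1 = 1 ✓
b·c: (-75/32)·17/9 + 19/12·11/8 + 3/2·11/6 = 1/2 ✓
b·c²: (-75/32)·289/81 + 19/12·121/64 + 3/2·121/36 = -2261/6912 ≠ 1/3 ⇒ order 2.
b·Ac: 19/12·(-17/6) + 3/2·467/108 = 2 ≠ 1/6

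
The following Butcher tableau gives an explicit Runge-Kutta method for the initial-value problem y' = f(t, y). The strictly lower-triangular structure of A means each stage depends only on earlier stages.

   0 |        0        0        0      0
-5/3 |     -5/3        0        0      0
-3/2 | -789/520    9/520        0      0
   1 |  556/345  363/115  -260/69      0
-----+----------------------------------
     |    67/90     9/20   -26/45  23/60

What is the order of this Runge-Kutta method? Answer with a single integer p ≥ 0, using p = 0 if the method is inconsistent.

4

b = (67/90, 9/20, -26/45, 23/60)
c = (0, -5/3, -3/2, 1)
Ac = (0, 0, -3/104, 9/23)
Σ b_i: 67/90·1 + 9/20·1 + (-26/45)·1 + 23/60·1 = 1 ✓
b·c: 9/20·(-5/3) + (-26/45)·(-3/2) + 23/60·1 = 1/2 ✓
b·c²: 9/20·25/9 + (-26/45)·9/4 + 23/60·1 = 1/3 ✓
b·Ac: (-26/45)·(-3/104) + 23/60·9/23 = 1/6 ✓
b·c³: 9/20·(-125/27) + (-26/45)·(-27/8) + 23/60·1 = 1/4 ✓
b·(c∘Ac): (-26/45)·9/208 + 23/60·9/23 = 1/8 ✓
b·Ac²: (-26/45)·5/104 + 23/60·20/69 = 1/12 ✓
b·A²c: 23/60·5/46 = 1/24 ✓; 4 stages ⇒ order 4.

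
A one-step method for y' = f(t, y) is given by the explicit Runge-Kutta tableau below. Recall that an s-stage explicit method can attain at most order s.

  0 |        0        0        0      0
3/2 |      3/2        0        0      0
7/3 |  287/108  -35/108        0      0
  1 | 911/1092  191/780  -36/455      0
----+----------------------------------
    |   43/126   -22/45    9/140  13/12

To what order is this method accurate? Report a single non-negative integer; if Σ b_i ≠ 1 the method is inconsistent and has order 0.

4

b = (43/126, -22/45, 9/140, 13/12)
c = (0, 3/2, 7/3, 1)
Ac = (0, 0, -35/72, 19/104)
Σ b_i: 43/126·1 + (-22/45)·1 + 9/140·1 + 13/12·1 = 1 ✓
b·c: (-22/45)·3/2 + 9/140·7/3 + 13/12·1 = 1/2 ✓
b·c²: (-22/45)·9/4 + 9/140·49/9 + 13/12·1 = 1/3 ✓
b·Ac: 9/140·(-35/72) + 13/12·19/104 = 1/6 ✓
b·c³: (-22/45)·27/8 + 9/140·343/27 + 13/12·1 = 1/4 ✓
b·(c∘Ac): 9/140·(-245/216) + 13/12·19/104 = 1/8 ✓
b·Ac²: 9/140·(-35/48) + 13/12·25/208 = 1/12 ✓
b·A²c: 13/12·1/26 = 1/24 ✓; 4 stages ⇒ order 4.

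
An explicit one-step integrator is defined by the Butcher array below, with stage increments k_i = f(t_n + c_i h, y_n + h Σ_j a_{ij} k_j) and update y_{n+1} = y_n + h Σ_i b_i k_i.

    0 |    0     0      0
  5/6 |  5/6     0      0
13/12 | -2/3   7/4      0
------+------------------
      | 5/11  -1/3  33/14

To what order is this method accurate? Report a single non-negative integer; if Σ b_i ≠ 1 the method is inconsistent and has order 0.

b = (5/11, -1/3, 33/14)
c = (0, 5/6, 13/12)
Ac = (0, 0, 35/24)
Σ b_i: 5/11·1 + (-1/3)·1 + 33/14·1 = 1145/462 ≠ 1 ⇒ order 0.

0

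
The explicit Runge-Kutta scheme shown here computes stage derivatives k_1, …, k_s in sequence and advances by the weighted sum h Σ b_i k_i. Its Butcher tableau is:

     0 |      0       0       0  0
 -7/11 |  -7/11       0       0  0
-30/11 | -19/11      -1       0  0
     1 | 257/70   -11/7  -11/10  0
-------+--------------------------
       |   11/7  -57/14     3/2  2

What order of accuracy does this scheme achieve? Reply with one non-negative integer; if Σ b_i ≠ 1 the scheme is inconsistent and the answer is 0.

2

b = (11/7, -57/14, 3/2, 2)
c = (0, -7/11, -30/11, 1)
Ac = (0, 0, 7/11, 4)
Σ b_i: 11/7·1 + (-57/14)·1 + 3/2·1 + 2·1 = 1 ✓
b·c: (-57/14)·(-7/11) + 3/2·(-30/11) + 2·1 = 1/2 ✓
b·c²: (-57/14)·49/121 + 3/2·900/121 + 2·1 = 2785/242 ≠ 1/3 ⇒ order 2.
b·Ac: 3/2·7/11 + 2·4 = 197/22 ≠ 1/6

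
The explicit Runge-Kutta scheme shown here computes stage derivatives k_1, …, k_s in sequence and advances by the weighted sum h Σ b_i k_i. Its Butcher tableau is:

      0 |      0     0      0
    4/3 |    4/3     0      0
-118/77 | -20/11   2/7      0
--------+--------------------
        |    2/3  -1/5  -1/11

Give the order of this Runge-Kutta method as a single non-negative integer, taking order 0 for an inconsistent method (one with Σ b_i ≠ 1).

0

b = (2/3, -1/5, -1/11)
c = (0, 4/3, -118/77)
Ac = (0, 0, 8/21)
Σ b_i: 2/3·1 + (-1/5)·1 + (-1/11)·1 = 62/165 ≠ 1 ⇒ order 0.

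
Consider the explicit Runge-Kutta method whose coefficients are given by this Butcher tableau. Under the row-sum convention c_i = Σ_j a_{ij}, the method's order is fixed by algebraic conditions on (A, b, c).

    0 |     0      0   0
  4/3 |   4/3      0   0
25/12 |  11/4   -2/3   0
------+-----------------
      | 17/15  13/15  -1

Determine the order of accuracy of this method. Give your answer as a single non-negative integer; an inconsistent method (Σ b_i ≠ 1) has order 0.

b = (17/15, 13/15, -1)
c = (0, 4/3, 25/12)
Ac = (0, 0, -8/9)
Σ b_i: 17/15·1 + 13/15·1 + (-1)·1 = 1 ✓
b·c: 13/15·4/3 + (-1)·25/12 = -167/180 ≠ 1/2 ⇒ order 1.

1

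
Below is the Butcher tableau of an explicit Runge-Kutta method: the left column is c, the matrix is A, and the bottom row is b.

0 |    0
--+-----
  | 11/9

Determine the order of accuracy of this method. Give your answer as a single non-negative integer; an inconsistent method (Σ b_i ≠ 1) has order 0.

b = (11/9)
c = (0)
Σ b_i: 11/9·1 = 11/9 ≠ 1 ⇒ order 0.

0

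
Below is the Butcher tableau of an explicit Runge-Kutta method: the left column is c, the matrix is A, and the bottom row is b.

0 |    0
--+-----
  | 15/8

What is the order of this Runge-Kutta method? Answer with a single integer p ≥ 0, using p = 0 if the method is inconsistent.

b = (15/8)
c = (0)
Σ b_i: 15/8·1 = 15/8 ≠ 1 ⇒ order 0.

0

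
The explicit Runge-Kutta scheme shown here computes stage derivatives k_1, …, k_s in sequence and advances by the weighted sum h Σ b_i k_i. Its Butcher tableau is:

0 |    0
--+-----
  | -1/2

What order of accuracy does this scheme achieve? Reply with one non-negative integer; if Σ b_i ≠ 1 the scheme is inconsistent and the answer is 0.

0

b = (-1/2)
c = (0)
Σ b_i: (-1/2)·1 = -1/2 ≠ 1 ⇒ order 0.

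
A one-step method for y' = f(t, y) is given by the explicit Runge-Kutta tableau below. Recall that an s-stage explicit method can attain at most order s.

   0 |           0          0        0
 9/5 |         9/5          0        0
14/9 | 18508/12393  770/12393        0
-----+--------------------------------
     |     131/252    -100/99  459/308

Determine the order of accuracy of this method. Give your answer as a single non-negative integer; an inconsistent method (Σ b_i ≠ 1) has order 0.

b = (131/252, -100/99, 459/308)
c = (0, 9/5, 14/9)
Ac = (0, 0, 154/1377)
Σ b_i: 131/252·1 + (-100/99)·1 + 459/308·1 = 1 ✓
b·c: (-100/99)·9/5 + 459/308·14/9 = 1/2 ✓
b·c²: (-100/99)·81/25 + 459/308·196/81 = 1/3 ✓
b·Ac: 459/308·154/1377 = 1/6 ✓; 3 stages ⇒ order 3.

3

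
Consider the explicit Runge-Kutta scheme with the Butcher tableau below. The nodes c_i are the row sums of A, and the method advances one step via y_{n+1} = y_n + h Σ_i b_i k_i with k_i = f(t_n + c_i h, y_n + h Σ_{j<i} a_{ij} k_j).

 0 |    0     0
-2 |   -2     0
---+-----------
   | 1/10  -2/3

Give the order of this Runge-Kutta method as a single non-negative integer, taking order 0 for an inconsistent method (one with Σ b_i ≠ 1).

b = (1/10, -2/3)
c = (0, -2)
Σ b_i: 1/10·1 + (-2/3)·1 = -17/30 ≠ 1 ⇒ order 0.

0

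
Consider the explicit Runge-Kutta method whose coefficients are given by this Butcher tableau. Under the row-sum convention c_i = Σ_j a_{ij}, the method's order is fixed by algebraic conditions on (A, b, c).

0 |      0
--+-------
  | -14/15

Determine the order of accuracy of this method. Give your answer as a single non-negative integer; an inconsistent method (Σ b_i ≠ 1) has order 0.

0

b = (-14/15)
c = (0)
Σ b_i: (-14/15)·1 = -14/15 ≠ 1 ⇒ order 0.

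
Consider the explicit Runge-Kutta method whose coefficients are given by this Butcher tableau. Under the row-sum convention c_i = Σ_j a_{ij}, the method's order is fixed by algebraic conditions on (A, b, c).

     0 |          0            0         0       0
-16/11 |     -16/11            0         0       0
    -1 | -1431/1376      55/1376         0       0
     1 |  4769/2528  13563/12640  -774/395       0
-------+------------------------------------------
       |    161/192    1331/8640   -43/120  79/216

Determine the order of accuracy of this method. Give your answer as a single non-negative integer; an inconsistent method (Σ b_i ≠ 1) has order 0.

4

b = (161/192, 1331/8640, -43/120, 79/216)
c = (0, -16/11, -1, 1)
Ac = (0, 0, -5/86, 63/158)
Σ b_i: 161/192·1 + 1331/8640·1 + (-43/120)·1 + 79/216·1 = 1 ✓
b·c: 1331/8640·(-16/11) + (-43/120)·(-1) + 79/216·1 = 1/2 ✓
b·c²: 1331/8640·256/121 + (-43/120)·1 + 79/216·1 = 1/3 ✓
b·Ac: (-43/120)·(-5/86) + 79/216·63/158 = 1/6 ✓
b·c³: 1331/8640·(-4096/1331) + (-43/120)·(-1) + 79/216·1 = 1/4 ✓
b·(c∘Ac): (-43/120)·5/86 + 79/216·63/158 = 1/8 ✓
b·Ac²: (-43/120)·40/473 + 79/216·270/869 = 1/12 ✓
b·A²c: 79/216·9/79 = 1/24 ✓; 4 stages ⇒ order 4.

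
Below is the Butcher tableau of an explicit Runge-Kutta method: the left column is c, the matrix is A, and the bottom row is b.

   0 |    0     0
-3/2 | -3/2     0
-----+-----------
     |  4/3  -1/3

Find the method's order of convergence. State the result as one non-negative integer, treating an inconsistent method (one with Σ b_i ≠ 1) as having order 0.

b = (4/3, -1/3)
c = (0, -3/2)
Σ b_i: 4/3·1 + (-1/3)·1 = 1 ✓
b·c: (-1/3)·(-3/2) = 1/2 ✓; 2 stages ⇒ order 2.

2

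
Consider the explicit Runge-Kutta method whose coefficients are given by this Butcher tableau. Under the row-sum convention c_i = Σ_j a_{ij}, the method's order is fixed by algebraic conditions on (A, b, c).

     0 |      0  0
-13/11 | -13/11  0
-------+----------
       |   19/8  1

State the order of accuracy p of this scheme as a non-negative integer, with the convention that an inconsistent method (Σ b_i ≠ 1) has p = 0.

b = (19/8, 1)
c = (0, -13/11)
Σ b_i: 19/8·1 + 1·1 = 27/8 ≠ 1 ⇒ order 0.

0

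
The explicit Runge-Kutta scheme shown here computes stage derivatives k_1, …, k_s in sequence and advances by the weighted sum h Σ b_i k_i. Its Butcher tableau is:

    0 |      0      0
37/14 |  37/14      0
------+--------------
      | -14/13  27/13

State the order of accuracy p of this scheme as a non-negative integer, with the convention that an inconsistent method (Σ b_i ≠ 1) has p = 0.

1

b = (-14/13, 27/13)
c = (0, 37/14)
Σ b_i: (-14/13)·1 + 27/13·1 = 1 ✓
b·c: 27/13·37/14 = 999/182 ≠ 1/2 ⇒ order 1.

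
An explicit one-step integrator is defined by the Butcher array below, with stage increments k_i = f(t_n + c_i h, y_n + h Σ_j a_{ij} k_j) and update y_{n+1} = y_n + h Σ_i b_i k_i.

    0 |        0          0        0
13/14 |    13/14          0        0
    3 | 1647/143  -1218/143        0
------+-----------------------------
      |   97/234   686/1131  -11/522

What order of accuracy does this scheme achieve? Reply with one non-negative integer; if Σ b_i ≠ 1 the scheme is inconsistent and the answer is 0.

3

b = (97/234, 686/1131, -11/522)
c = (0, 13/14, 3)
Ac = (0, 0, -87/11)
Σ b_i: 97/234·1 + 686/1131·1 + (-11/522)·1 = 1 ✓
b·c: 686/1131·13/14 + (-11/522)·3 = 1/2 ✓
b·c²: 686/1131·169/196 + (-11/522)·9 = 1/3 ✓
b·Ac: (-11/522)·(-87/11) = 1/6 ✓; 3 stages ⇒ order 3.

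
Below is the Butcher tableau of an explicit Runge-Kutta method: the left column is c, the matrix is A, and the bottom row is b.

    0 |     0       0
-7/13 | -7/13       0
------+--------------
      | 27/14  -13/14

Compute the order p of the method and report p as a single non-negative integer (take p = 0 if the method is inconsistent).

2

b = (27/14, -13/14)
c = (0, -7/13)
Σ b_i: 27/14·1 + (-13/14)·1 = 1 ✓
b·c: (-13/14)·(-7/13) = 1/2 ✓; 2 stages ⇒ order 2.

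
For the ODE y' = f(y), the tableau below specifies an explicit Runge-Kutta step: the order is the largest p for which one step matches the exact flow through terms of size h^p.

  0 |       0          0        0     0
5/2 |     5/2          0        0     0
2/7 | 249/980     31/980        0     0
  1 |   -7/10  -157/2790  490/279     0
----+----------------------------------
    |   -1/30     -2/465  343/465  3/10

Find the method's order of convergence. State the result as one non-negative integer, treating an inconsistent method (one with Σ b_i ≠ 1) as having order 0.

b = (-1/30, -2/465, 343/465, 3/10)
c = (0, 5/2, 2/7, 1)
Ac = (0, 0, 31/392, 13/36)
Σ b_i: (-1/30)·1 + (-2/465)·1 + 343/465·1 + 3/10·1 = 1 ✓
b·c: (-2/465)·5/2 + 343/465·2/7 + 3/10·1 = 1/2 ✓
b·c²: (-2/465)·25/4 + 343/465·4/49 + 3/10·1 = 1/3 ✓
b·Ac: 343/465·31/392 + 3/10·13/36 = 1/6 ✓
b·c³: (-2/465)·125/8 + 343/465·8/343 + 3/10·1 = 1/4 ✓
b·(c∘Ac): 343/465·31/1372 + 3/10·13/36 = 1/8 ✓
b·Ac²: 343/465·155/784 + 3/10·(-5/24) = 1/12 ✓
b·A²c: 3/10·5/36 = 1/24 ✓; 4 stages ⇒ order 4.

4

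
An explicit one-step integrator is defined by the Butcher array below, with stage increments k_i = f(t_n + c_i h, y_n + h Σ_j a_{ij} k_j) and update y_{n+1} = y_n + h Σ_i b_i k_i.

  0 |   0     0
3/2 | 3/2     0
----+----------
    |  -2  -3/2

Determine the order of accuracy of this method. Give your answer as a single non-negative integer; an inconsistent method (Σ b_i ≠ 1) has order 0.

b = (-2, -3/2)
c = (0, 3/2)
Σ b_i: (-2)·1 + (-3/2)·1 = -7/2 ≠ 1 ⇒ order 0.

0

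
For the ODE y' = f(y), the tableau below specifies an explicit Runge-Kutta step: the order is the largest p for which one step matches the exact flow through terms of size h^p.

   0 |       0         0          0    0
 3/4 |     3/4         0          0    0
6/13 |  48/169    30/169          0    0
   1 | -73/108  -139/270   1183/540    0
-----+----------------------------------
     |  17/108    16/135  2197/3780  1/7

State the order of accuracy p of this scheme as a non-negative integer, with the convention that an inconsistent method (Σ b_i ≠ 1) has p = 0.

b = (17/108, 16/135, 2197/3780, 1/7)
c = (0, 3/4, 6/13, 1)
Ac = (0, 0, 45/338, 5/8)
Σ b_i: 17/108·1 + 16/135·1 + 2197/3780·1 + 1/7·1 = 1 ✓
b·c: 16/135·3/4 + 2197/3780·6/13 + 1/7·1 = 1/2 ✓
b·c²: 16/135·9/16 + 2197/3780·36/169 + 1/7·1 = 1/3 ✓
b·Ac: 2197/3780·45/338 + 1/7·5/8 = 1/6 ✓
b·c³: 16/135·27/64 + 2197/3780·216/2197 + 1/7·1 = 1/4 ✓
b·(c∘Ac): 2197/3780·135/2197 + 1/7·5/8 = 1/8 ✓
b·Ac²: 2197/3780·135/1352 + 1/7·17/96 = 1/12 ✓
b·A²c: 1/7·7/24 = 1/24 ✓; 4 stages ⇒ order 4.

4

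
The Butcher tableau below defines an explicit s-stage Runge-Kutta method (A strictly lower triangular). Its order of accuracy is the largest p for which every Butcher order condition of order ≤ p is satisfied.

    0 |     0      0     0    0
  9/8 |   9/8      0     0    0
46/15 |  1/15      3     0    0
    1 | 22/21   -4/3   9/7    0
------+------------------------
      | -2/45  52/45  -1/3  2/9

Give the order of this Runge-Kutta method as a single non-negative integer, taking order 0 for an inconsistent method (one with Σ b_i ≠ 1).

2

b = (-2/45, 52/45, -1/3, 2/9)
c = (0, 9/8, 46/15, 1)
Ac = (0, 0, 27/8, 171/70)
Σ b_i: (-2/45)·1 + 52/45·1 + (-1/3)·1 + 2/9·1 = 1 ✓
b·c: 52/45·9/8 + (-1/3)·46/15 + 2/9·1 = 1/2 ✓
b·c²: 52/45·81/64 + (-1/3)·2116/225 + 2/9·1 = -15661/10800 ≠ 1/3 ⇒ order 2.
b·Ac: (-1/3)·27/8 + 2/9·171/70 = -163/280 ≠ 1/6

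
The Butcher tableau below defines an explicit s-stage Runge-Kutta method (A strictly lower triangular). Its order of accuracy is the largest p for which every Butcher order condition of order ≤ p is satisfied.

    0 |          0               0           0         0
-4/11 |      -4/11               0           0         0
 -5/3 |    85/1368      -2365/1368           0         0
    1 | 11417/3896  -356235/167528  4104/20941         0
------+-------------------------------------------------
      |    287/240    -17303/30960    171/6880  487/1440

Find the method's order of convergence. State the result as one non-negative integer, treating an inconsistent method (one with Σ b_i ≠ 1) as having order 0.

b = (287/240, -17303/30960, 171/6880, 487/1440)
c = (0, -4/11, -5/3, 1)
Ac = (0, 0, 215/342, 435/974)
Σ b_i: 287/240·1 + (-17303/30960)·1 + 171/6880·1 + 487/1440·1 = 1 ✓
b·c: (-17303/30960)·(-4/11) + 171/6880·(-5/3) + 487/1440·1 = 1/2 ✓
b·c²: (-17303/30960)·16/121 + 171/6880·25/9 + 487/1440·1 = 1/3 ✓
b·Ac: 171/6880·215/342 + 487/1440·435/974 = 1/6 ✓
b·c³: (-17303/30960)·(-64/1331) + 171/6880·(-125/27) + 487/1440·1 = 1/4 ✓
b·(c∘Ac): 171/6880·(-1075/1026) + 487/1440·435/974 = 1/8 ✓
b·Ac²: 171/6880·(-430/1881) + 487/1440·1410/5357 = 1/12 ✓
b·A²c: 487/1440·60/487 = 1/24 ✓; 4 stages ⇒ order 4.

4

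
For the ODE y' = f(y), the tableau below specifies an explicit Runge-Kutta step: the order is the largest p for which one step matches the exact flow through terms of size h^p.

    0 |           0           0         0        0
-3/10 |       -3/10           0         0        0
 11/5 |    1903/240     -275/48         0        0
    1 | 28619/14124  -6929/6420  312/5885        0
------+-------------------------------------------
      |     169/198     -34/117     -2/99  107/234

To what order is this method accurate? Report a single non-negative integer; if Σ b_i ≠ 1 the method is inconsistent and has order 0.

b = (169/198, -34/117, -2/99, 107/234)
c = (0, -3/10, 11/5, 1)
Ac = (0, 0, 55/32, 377/856)
Σ b_i: 169/198·1 + (-34/117)·1 + (-2/99)·1 + 107/234·1 = 1 ✓
b·c: (-34/117)·(-3/10) + (-2/99)·11/5 + 107/234·1 = 1/2 ✓
b·c²: (-34/117)·9/100 + (-2/99)·121/25 + 107/234·1 = 1/3 ✓
b·Ac: (-2/99)·55/32 + 107/234·377/856 = 1/6 ✓
b·c³: (-34/117)·(-27/1000) + (-2/99)·1331/125 + 107/234·1 = 1/4 ✓
b·(c∘Ac): (-2/99)·121/32 + 107/234·377/856 = 1/8 ✓
b·Ac²: (-2/99)·(-33/64) + 107/234·273/1712 = 1/12 ✓
b·A²c: 107/234·39/428 = 1/24 ✓; 4 stages ⇒ order 4.

4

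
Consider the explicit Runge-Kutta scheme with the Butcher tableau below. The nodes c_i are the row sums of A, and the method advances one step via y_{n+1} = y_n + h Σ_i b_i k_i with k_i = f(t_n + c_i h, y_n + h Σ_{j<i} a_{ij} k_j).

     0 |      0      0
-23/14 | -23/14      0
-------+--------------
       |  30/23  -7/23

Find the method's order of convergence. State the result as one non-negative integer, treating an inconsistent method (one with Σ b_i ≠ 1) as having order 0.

b = (30/23, -7/23)
c = (0, -23/14)
Σ b_i: 30/23·1 + (-7/23)·1 = 1 ✓
b·c: (-7/23)·(-23/14) = 1/2 ✓; 2 stages ⇒ order 2.

2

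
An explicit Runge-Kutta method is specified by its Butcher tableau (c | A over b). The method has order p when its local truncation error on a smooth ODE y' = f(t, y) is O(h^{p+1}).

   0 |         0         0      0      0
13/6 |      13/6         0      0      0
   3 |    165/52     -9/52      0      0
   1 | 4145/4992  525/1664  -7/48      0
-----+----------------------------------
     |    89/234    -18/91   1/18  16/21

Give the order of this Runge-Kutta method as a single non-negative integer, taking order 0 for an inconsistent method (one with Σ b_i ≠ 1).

4

b = (89/234, -18/91, 1/18, 16/21)
c = (0, 13/6, 3, 1)
Ac = (0, 0, -3/8, 63/256)
Σ b_i: 89/234·1 + (-18/91)·1 + 1/18·1 + 16/21·1 = 1 ✓
b·c: (-18/91)·13/6 + 1/18·3 + 16/21·1 = 1/2 ✓
b·c²: (-18/91)·169/36 + 1/18·9 + 16/21·1 = 1/3 ✓
b·Ac: 1/18·(-3/8) + 16/21·63/256 = 1/6 ✓
b·c³: (-18/91)·2197/216 + 1/18·27 + 16/21·1 = 1/4 ✓
b·(c∘Ac): 1/18·(-9/8) + 16/21·63/256 = 1/8 ✓
b·Ac²: 1/18·(-13/16) + 16/21·259/1536 = 1/12 ✓
b·A²c: 16/21·7/128 = 1/24 ✓; 4 stages ⇒ order 4.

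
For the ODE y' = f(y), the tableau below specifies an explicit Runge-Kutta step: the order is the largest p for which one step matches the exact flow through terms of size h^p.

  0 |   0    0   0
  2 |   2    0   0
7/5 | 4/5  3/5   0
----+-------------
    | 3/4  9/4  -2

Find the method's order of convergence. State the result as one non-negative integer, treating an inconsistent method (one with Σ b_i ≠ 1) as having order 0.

1

b = (3/4, 9/4, -2)
c = (0, 2, 7/5)
Ac = (0, 0, 6/5)
Σ b_i: 3/4·1 + 9/4·1 + (-2)·1 = 1 ✓
b·c: 9/4·2 + (-2)·7/5 = 17/10 ≠ 1/2 ⇒ order 1.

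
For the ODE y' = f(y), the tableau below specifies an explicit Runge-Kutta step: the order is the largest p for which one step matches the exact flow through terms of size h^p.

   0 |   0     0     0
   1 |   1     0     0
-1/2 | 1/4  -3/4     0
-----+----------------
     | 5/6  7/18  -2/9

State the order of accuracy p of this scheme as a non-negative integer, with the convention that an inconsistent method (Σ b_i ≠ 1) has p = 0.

3

b = (5/6, 7/18, -2/9)
c = (0, 1, -1/2)
Ac = (0, 0, -3/4)
Σ b_i: 5/6·1 + 7/18·1 + (-2/9)·1 = 1 ✓
b·c: 7/18·1 + (-2/9)·(-1/2) = 1/2 ✓
b·c²: 7/18·1 + (-2/9)·1/4 = 1/3 ✓
b·Ac: (-2/9)·(-3/4) = 1/6 ✓; 3 stages ⇒ order 3.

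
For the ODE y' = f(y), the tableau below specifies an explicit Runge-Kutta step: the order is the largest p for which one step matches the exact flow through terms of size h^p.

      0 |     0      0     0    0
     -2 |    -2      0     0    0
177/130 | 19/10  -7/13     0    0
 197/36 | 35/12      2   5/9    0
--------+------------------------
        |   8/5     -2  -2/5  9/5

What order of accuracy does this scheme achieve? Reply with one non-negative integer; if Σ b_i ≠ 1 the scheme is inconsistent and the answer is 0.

1

b = (8/5, -2, -2/5, 9/5)
c = (0, -2, 177/130, 197/36)
Ac = (0, 0, 14/13, -253/78)
Σ b_i: 8/5·1 + (-2)·1 + (-2/5)·1 + 9/5·1 = 1 ✓
b·c: (-2)·(-2) + (-2/5)·177/130 + 9/5·197/36 = 17297/1300 ≠ 1/2 ⇒ order 1.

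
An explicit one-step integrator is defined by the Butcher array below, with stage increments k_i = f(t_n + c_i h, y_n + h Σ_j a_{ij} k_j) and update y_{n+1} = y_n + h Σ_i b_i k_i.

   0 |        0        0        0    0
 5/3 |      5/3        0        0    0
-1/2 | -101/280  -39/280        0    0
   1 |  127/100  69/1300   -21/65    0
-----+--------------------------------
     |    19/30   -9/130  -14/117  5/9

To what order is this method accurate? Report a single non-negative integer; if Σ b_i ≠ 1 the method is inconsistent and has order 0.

b = (19/30, -9/130, -14/117, 5/9)
c = (0, 5/3, -1/2, 1)
Ac = (0, 0, -13/56, 1/4)
Σ b_i: 19/30·1 + (-9/130)·1 + (-14/117)·1 + 5/9·1 = 1 ✓
b·c: (-9/130)·5/3 + (-14/117)·(-1/2) + 5/9·1 = 1/2 ✓
b·c²: (-9/130)·25/9 + (-14/117)·1/4 + 5/9·1 = 1/3 ✓
b·Ac: (-14/117)·(-13/56) + 5/9·1/4 = 1/6 ✓
b·c³: (-9/130)·125/27 + (-14/117)·(-1/8) + 5/9·1 = 1/4 ✓
b·(c∘Ac): (-14/117)·13/112 + 5/9·1/4 = 1/8 ✓
b·Ac²: (-14/117)·(-65/168) + 5/9·1/15 = 1/12 ✓
b·A²c: 5/9·3/40 = 1/24 ✓; 4 stages ⇒ order 4.

4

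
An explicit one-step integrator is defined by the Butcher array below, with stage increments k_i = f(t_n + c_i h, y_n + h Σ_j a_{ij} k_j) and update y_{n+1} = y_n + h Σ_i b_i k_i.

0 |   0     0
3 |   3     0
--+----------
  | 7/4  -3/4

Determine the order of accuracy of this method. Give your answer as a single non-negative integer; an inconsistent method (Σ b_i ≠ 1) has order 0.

b = (7/4, -3/4)
c = (0, 3)
Σ b_i: 7/4·1 + (-3/4)·1 = 1 ✓
b·c: (-3/4)·3 = -9/4 ≠ 1/2 ⇒ order 1.

1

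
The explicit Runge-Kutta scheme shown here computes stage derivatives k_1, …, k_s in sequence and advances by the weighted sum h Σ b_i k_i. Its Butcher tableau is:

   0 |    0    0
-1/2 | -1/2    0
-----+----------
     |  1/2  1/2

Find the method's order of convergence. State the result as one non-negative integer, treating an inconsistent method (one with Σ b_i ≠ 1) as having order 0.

1

b = (1/2, 1/2)
c = (0, -1/2)
Σ b_i: 1/2·1 + 1/2·1 = 1 ✓
b·c: 1/2·(-1/2) = -1/4 ≠ 1/2 ⇒ order 1.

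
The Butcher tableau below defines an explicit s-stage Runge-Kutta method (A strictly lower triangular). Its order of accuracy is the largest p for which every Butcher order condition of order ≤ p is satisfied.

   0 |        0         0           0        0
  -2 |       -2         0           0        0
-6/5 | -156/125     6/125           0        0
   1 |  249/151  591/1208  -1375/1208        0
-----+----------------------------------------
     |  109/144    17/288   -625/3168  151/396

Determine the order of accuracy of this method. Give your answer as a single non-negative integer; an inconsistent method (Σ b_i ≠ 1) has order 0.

4

b = (109/144, 17/288, -625/3168, 151/396)
c = (0, -2, -6/5, 1)
Ac = (0, 0, -12/125, 117/302)
Σ b_i: 109/144·1 + 17/288·1 + (-625/3168)·1 + 151/396·1 = 1 ✓
b·c: 17/288·(-2) + (-625/3168)·(-6/5) + 151/396·1 = 1/2 ✓
b·c²: 17/288·4 + (-625/3168)·36/25 + 151/396·1 = 1/3 ✓
b·Ac: (-625/3168)·(-12/125) + 151/396·117/302 = 1/6 ✓
b·c³: 17/288·(-8) + (-625/3168)·(-216/125) + 151/396·1 = 1/4 ✓
b·(c∘Ac): (-625/3168)·72/625 + 151/396·117/302 = 1/8 ✓
b·Ac²: (-625/3168)·24/125 + 151/396·48/151 = 1/12 ✓
b·A²c: 151/396·33/302 = 1/24 ✓; 4 stages ⇒ order 4.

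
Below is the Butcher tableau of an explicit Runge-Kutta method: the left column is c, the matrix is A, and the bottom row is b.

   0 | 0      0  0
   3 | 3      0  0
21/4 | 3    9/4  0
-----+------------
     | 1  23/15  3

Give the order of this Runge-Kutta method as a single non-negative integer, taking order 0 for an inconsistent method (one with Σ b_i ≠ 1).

0

b = (1, 23/15, 3)
c = (0, 3, 21/4)
Ac = (0, 0, 27/4)
Σ b_i: 1·1 + 23/15·1 + 3·1 = 83/15 ≠ 1 ⇒ order 0.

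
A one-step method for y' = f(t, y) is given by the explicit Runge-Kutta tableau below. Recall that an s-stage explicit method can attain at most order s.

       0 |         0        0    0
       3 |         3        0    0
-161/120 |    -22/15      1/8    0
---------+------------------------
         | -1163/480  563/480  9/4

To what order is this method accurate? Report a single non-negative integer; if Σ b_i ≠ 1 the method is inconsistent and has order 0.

b = (-1163/480, 563/480, 9/4)
c = (0, 3, -161/120)
Ac = (0, 0, 3/8)
Σ b_i: (-1163/480)·1 + 563/480·1 + 9/4·1 = 1 ✓
b·c: 563/480·3 + 9/4·(-161/120) = 1/2 ✓
b·c²: 563/480·9 + 9/4·25921/14400 = 93481/6400 ≠ 1/3 ⇒ order 2.
b·Ac: 9/4·3/8 = 27/32 ≠ 1/6

2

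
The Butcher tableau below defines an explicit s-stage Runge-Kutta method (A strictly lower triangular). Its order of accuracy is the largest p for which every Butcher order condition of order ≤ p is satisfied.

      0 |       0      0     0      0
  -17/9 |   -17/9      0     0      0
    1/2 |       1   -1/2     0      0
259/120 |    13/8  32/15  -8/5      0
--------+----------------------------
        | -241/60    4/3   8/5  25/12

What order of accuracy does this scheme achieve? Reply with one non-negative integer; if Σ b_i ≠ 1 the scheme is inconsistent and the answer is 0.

b = (-241/60, 4/3, 8/5, 25/12)
c = (0, -17/9, 1/2, 259/120)
Ac = (0, 0, 17/18, -652/135)
Σ b_i: (-241/60)·1 + 4/3·1 + 8/5·1 + 25/12·1 = 1 ✓
b·c: 4/3·(-17/9) + 8/5·1/2 + 25/12·259/120 = 12001/4320 ≠ 1/2 ⇒ order 1.

1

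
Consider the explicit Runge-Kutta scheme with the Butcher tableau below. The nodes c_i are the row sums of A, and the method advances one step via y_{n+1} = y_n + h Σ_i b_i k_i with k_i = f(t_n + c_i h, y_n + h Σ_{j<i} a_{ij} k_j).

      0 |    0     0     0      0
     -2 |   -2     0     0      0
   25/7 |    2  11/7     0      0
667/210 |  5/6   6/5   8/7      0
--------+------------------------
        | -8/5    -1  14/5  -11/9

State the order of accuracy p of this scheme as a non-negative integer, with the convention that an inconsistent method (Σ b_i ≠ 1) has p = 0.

b = (-8/5, -1, 14/5, -11/9)
c = (0, -2, 25/7, 667/210)
Ac = (0, 0, -22/7, 412/245)
Σ b_i: (-8/5)·1 + (-1)·1 + 14/5·1 + (-11/9)·1 = -46/45 ≠ 1 ⇒ order 0.

0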